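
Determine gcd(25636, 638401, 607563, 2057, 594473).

25636 = 2² · 13 · 17 · 29; 638401 = 17² · 47²; 607563 = 3² · 11 · 17 · 19²; 2057 = 11² · 17; 594473 = 11² · 17³
gcd takes min exponent of each prime: 17 = 17

17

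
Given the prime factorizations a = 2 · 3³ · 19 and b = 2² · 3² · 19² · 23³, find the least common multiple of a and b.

474366996

max exponent per prime: 2² · 3³ · 19² · 23³ = 474366996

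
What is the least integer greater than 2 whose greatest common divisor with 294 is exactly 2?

4

gcd(m, 294) = 2 forces 2 | m; write m = 2s. Then gcd(2s, 2·147) = 2·gcd(s, 147), so need gcd(s, 147) = 1.
2s > 2 gives s ≥ 2. The least s ≥ 2 coprime to 147 is 2, so m = 2·2 = 4.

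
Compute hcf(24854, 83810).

578

24854 = 2 · 17² · 43
83810 = 2 · 5 · 17² · 29
Common: 2 · 17² = 578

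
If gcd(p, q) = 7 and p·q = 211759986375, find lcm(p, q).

30251426625

gcd·lcm = product, so lcm = 211759986375/7 = 30251426625.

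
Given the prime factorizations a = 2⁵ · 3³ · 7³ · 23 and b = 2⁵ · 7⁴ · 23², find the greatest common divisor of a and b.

min exponent per shared prime: 2⁵ · 7³ · 23 = 252448

252448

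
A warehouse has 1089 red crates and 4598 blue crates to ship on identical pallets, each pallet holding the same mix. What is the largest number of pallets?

121

Euclid: 4598 = 4·1089 + 242; 1089 = 4·242 + 121; 242 = 2·121 + 0. Last nonzero remainder: 121.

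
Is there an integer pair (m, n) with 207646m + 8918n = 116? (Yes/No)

Yes

By Bézout, 207646m + 8918n = 116 has integer solutions iff gcd(207646, 8918) | 116.
Euclid: 207646 = 23·8918 + 2532; 8918 = 3·2532 + 1322; 2532 = 1·1322 + 1210; 1322 = 1·1210 + 112; 1210 = 10·112 + 90; 112 = 1·90 + 22; 90 = 4·22 + 2; 22 = 11·2 + 0. gcd = 2; 116 mod 2 = 0. Yes.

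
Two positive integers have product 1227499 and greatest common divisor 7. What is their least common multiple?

175357

gcd·lcm = product, so lcm = 1227499/7 = 175357.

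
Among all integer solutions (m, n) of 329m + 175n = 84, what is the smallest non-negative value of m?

21

Reduce mod 175: 329m ≡ 84 (mod 175). With g = gcd(329, 175) = 7 dividing 84, divide through: 47m ≡ 12 (mod 25).
Since gcd(47, 25) = 1, m ≡ 12·(47)⁻¹ ≡ 21 (mod 25). Smallest non-negative: 21.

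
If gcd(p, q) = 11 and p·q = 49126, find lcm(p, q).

4466

Since gcd(p,q)·lcm(p,q) = pq, lcm = 49126/11 = 4466.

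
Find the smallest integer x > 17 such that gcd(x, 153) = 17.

34

153 = 17·9. Any x with gcd(x, 153) = 17 is a multiple of 17, say 17s, with s coprime to 9.
Need s > 17/17, so s ≥ 2. First s ≥ 2 with gcd(s, 9) = 1 is s = 2. Thus x = 17·2 = 34.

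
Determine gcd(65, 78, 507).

13

65 = 5 · 13; 78 = 2 · 3 · 13; 507 = 3 · 13²
gcd takes min exponent of each prime: 13 = 13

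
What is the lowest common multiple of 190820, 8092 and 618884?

190820 = 2² · 5 · 7 · 29 · 47; 8092 = 2² · 7 · 17²; 618884 = 2² · 7 · 23 · 31²
lcm takes max exponent of each prime: 2² · 5 · 7 · 17² · 23 · 29 · 31² · 47 = 1218913698940

1218913698940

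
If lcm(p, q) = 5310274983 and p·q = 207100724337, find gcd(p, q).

39

gcd·lcm = product, so gcd = 207100724337/5310274983 = 39.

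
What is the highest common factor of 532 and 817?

19

Euclid: 817 = 1·532 + 285; 532 = 1·285 + 247; 285 = 1·247 + 38; 247 = 6·38 + 19; 38 = 2·19 + 0. Last nonzero remainder: 19.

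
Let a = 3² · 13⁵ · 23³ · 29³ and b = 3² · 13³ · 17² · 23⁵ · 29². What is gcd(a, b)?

202326174531

min exponent per shared prime: 3² · 13³ · 23³ · 29² = 202326174531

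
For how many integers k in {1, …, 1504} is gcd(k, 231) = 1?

Prime factors of 231: 3, 7, 11. Count integers ≤ 1504 divisible by none of them.
By inclusion–exclusion: 1504 − ⌊1504/3⌋ − ⌊1504/7⌋ − ⌊1504/11⌋ + ⌊1504/21⌋ + ⌊1504/33⌋ + ⌊1504/77⌋ − ⌊1504/231⌋ = 782.

782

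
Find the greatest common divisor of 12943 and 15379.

Euclid: 15379 = 1·12943 + 2436; 12943 = 5·2436 + 763; 2436 = 3·763 + 147; 763 = 5·147 + 28; 147 = 5·28 + 7; 28 = 4·7 + 0. Last nonzero remainder: 7.

7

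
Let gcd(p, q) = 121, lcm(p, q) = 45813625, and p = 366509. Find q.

p·q = gcd·lcm = 121·45813625 = 5543448625, so q = 5543448625/366509 = 15125.

15125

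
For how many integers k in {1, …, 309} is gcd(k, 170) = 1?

Prime factors of 170: 2, 5, 17. Count integers ≤ 309 divisible by none of them.
By inclusion–exclusion: 309 − ⌊309/2⌋ − ⌊309/5⌋ − ⌊309/17⌋ + ⌊309/10⌋ + ⌊309/34⌋ + ⌊309/85⌋ − ⌊309/170⌋ = 117.

117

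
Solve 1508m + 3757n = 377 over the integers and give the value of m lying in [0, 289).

Reduce mod 3757: 1508m ≡ 377 (mod 3757). With g = gcd(1508, 3757) = 13 dividing 377, divide through: 116m ≡ 29 (mod 289).
Since gcd(116, 289) = 1, m ≡ 29·(116)⁻¹ ≡ 217 (mod 289). Smallest non-negative: 217.

217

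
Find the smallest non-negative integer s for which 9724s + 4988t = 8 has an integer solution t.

gcd(9724, 4988) = 4 (Euclid: 9724 = 1·4988 + 4736; 4988 = 1·4736 + 252; 4736 = 18·252 + 200; 252 = 1·200 + 52; 200 = 3·52 + 44; 52 = 1·44 + 8; 44 = 5·8 + 4; 8 = 2·4 + 0), and 4 | 8.
Extended Euclid: 9724·(574) + 4988·(-1119) = 4. Scale by 2: s₀ = 1148.
General solution s = s₀ + 1247k; reducing mod 1247 gives s = 1148 (and t = -2238).

1148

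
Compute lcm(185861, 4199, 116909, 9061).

185861 = 13 · 17 · 29²; 4199 = 13 · 17 · 19; 116909 = 13 · 17 · 23²; 9061 = 13 · 17 · 41
lcm takes max exponent of each prime: 13 · 17 · 19 · 23² · 29² · 41 = 76591645351

76591645351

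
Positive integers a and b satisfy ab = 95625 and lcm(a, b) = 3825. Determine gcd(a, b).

From gcd × lcm = ab: gcd = 95625 / 3825 = 25.

25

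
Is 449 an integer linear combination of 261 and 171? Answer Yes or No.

No

By Bézout, 261u + 171v = 449 has integer solutions iff gcd(261, 171) | 449.
Euclid: 261 = 1·171 + 90; 171 = 1·90 + 81; 90 = 1·81 + 9; 81 = 9·9 + 0. gcd = 9; 449 mod 9 = 8. No.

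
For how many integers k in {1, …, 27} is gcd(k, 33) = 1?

16

Prime factors of 33: 3, 11. Count integers ≤ 27 divisible by none of them.
By inclusion–exclusion: 27 − ⌊27/3⌋ − ⌊27/11⌋ + ⌊27/33⌋ = 16.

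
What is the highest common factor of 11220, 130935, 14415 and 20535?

15

gcd(11220, 130935): 130935 = 11·11220 + 7515; 11220 = 1·7515 + 3705; 7515 = 2·3705 + 105; 3705 = 35·105 + 30; 105 = 3·30 + 15; 30 = 2·15 + 0 → 15
gcd(15, 14415): 14415 = 961·15 + 0 → 15
gcd(15, 20535): 20535 = 1369·15 + 0 → 15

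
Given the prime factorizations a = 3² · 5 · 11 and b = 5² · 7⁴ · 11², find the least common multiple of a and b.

max exponent per prime: 3² · 5² · 7⁴ · 11² = 65367225

65367225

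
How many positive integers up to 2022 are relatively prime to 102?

635

102 = 2·3·17. Inclusion–exclusion on these primes:
2022 − ⌊2022/2⌋ − ⌊2022/3⌋ − ⌊2022/17⌋ + ⌊2022/6⌋ + ⌊2022/34⌋ + ⌊2022/51⌋ − ⌊2022/102⌋ = 635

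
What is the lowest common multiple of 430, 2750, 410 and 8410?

4077378250

430 = 2 · 5 · 43; 2750 = 2 · 5³ · 11; 410 = 2 · 5 · 41; 8410 = 2 · 5 · 29²
lcm takes max exponent of each prime: 2 · 5³ · 11 · 29² · 41 · 43 = 4077378250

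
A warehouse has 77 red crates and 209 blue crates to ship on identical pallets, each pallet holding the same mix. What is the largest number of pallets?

77 = 7 · 11
209 = 11 · 19
Common: 11 = 11

11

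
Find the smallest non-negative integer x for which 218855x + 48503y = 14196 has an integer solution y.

24

Euclid: 218855 = 4·48503 + 24843; 48503 = 1·24843 + 23660; 24843 = 1·23660 + 1183; 23660 = 20·1183 + 0 → gcd = 1183; 14196 = 1183·12.
Back-substitution yields 218855·(2) + 48503·(-9) = 1183, so one solution is x = 2·12 = 24, y = -9·12 = -108.
Solutions in x differ by 48503/1183 = 41; the one in [0, 41) is 24 mod 41 = 24.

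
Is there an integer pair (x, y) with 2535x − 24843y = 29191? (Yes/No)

No

gcd(2535, 24843): 24843 = 9·2535 + 2028; 2535 = 1·2028 + 507; 2028 = 4·507 + 0 → 507
507 does not divide 29191, so a solution does not exist.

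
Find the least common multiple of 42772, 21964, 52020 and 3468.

42772 = 2² · 17² · 37; 21964 = 2² · 17² · 19; 52020 = 2² · 3² · 5 · 17²; 3468 = 2² · 3 · 17²
lcm takes max exponent of each prime: 2² · 3² · 5 · 17² · 19 · 37 = 36570060

36570060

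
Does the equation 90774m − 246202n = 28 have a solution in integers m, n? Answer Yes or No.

gcd(90774, 246202): 246202 = 2·90774 + 64654; 90774 = 1·64654 + 26120; 64654 = 2·26120 + 12414; 26120 = 2·12414 + 1292; 12414 = 9·1292 + 786; 1292 = 1·786 + 506; 786 = 1·506 + 280; 506 = 1·280 + 226; 280 = 1·226 + 54; 226 = 4·54 + 10; 54 = 5·10 + 4; 10 = 2·4 + 2; 4 = 2·2 + 0 → 2
2 divides 28, so a solution exists.

Yes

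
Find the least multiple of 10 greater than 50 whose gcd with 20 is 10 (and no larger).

20 = 10·2. Any k with gcd(k, 20) = 10 is a multiple of 10, say 10s, with s coprime to 2.
Need s > 50/10, so s ≥ 6. First s ≥ 6 with gcd(s, 2) = 1 is s = 7. Thus k = 10·7 = 70.

70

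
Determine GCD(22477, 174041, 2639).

7

22477 = 7 · 13² · 19; 174041 = 7 · 23² · 47; 2639 = 7 · 13 · 29
gcd takes min exponent of each prime: 7 = 7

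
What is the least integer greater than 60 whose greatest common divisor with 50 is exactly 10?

50 = 10·5. Any m with gcd(m, 50) = 10 is a multiple of 10, say 10s, with s coprime to 5.
Need s > 60/10, so s ≥ 7. First s ≥ 7 with gcd(s, 5) = 1 is s = 7. Thus m = 10·7 = 70.

70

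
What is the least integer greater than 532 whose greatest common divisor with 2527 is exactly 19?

551

Multiples of 19 above 532: 19·29, 19·30, … . Need the cofactor coprime to 2527/19 = 133.
Checking s = 29, 30, … the first with gcd(s, 133) = 1 is s = 29, giving 551.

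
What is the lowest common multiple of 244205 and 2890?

gcd first: 244205 = 84·2890 + 1445; 2890 = 2·1445 + 0 → gcd = 1445
lcm = 244205·2890/gcd = 705752450/1445 = 488410

488410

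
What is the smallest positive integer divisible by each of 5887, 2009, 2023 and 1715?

5887 = 7 · 29²; 2009 = 7² · 41; 2023 = 7 · 17²; 1715 = 5 · 7³
lcm takes max exponent of each prime: 5 · 7³ · 17² · 29² · 41 = 17089990435

17089990435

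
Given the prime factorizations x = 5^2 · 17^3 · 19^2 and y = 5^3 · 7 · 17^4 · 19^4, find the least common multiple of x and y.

max exponent per prime: 5^3 · 7 · 17^4 · 19^4 = 9523972710875

9523972710875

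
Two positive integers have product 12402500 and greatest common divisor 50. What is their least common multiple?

248050

gcd·lcm = product, so lcm = 12402500/50 = 248050.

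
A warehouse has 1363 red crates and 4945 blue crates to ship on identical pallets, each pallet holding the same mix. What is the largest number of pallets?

Euclid: 4945 = 3·1363 + 856; 1363 = 1·856 + 507; 856 = 1·507 + 349; 507 = 1·349 + 158; 349 = 2·158 + 33; 158 = 4·33 + 26; 33 = 1·26 + 7; 26 = 3·7 + 5; 7 = 1·5 + 2; 5 = 2·2 + 1; 2 = 2·1 + 0. Last nonzero remainder: 1.

1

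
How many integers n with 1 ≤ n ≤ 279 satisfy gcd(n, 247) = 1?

247 = 13·19. Inclusion–exclusion on these primes:
279 − ⌊279/13⌋ − ⌊279/19⌋ + ⌊279/247⌋ = 245

245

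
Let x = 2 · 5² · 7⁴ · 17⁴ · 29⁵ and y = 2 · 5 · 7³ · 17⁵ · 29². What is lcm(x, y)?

max exponent per prime: 2 · 5² · 7⁴ · 17⁵ · 29⁵ = 3496203963207444650

3496203963207444650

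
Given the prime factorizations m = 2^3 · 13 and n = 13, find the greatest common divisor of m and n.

min exponent per shared prime: 13 = 13

13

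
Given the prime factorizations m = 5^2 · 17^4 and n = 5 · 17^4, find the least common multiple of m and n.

max exponent per prime: 5^2 · 17^4 = 2088025

2088025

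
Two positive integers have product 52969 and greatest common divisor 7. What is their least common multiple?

7567

Since gcd(m,n)·lcm(m,n) = mn, lcm = 52969/7 = 7567.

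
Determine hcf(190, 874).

190 = 2 · 5 · 19
874 = 2 · 19 · 23
Common: 2 · 19 = 38

38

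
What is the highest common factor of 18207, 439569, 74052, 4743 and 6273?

18207 = 3² · 7 · 17²; 439569 = 3² · 13² · 17²; 74052 = 2² · 3² · 11² · 17; 4743 = 3² · 17 · 31; 6273 = 3² · 17 · 41
gcd takes min exponent of each prime: 3² · 17 = 153

153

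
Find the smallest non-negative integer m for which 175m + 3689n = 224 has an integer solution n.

Reduce mod 3689: 175m ≡ 224 (mod 3689). With g = gcd(175, 3689) = 7 dividing 224, divide through: 25m ≡ 32 (mod 527).
Since gcd(25, 527) = 1, m ≡ 32·(25)⁻¹ ≡ 191 (mod 527). Smallest non-negative: 191.

191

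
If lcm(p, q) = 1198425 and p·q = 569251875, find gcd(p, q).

475

gcd·lcm = product, so gcd = 569251875/1198425 = 475.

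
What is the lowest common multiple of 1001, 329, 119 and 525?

1001 = 7 · 11 · 13; 329 = 7 · 47; 119 = 7 · 17; 525 = 3 · 5² · 7
lcm takes max exponent of each prime: 3 · 5² · 7 · 11 · 13 · 17 · 47 = 59984925

59984925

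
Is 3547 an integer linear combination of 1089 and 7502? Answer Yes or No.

No

By Bézout, 1089s − 7502t = 3547 has integer solutions iff gcd(1089, 7502) | 3547.
Euclid: 7502 = 6·1089 + 968; 1089 = 1·968 + 121; 968 = 8·121 + 0. gcd = 121; 3547 mod 121 = 38. No.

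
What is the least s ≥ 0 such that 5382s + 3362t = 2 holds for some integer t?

Reduce mod 3362: 5382s ≡ 2 (mod 3362). With g = gcd(5382, 3362) = 2 dividing 2, divide through: 2691s ≡ 1 (mod 1681).
Since gcd(2691, 1681) = 1, s ≡ 1·(2691)⁻¹ ≡ 481 (mod 1681). Smallest non-negative: 481.

481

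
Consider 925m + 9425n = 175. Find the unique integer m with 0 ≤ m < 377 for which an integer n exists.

367

Euclid: 9425 = 10·925 + 175; 925 = 5·175 + 50; 175 = 3·50 + 25; 50 = 2·25 + 0 → gcd = 25; 175 = 25·7.
Back-substitution yields 925·(-163) + 9425·(16) = 25, so one solution is m = -163·7 = -1141, n = 16·7 = 112.
Solutions in m differ by 9425/25 = 377; the one in [0, 377) is -1141 mod 377 = 367.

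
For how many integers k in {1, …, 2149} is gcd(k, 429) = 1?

429 = 3·11·13. Inclusion–exclusion on these primes:
2149 − ⌊2149/3⌋ − ⌊2149/11⌋ − ⌊2149/13⌋ + ⌊2149/33⌋ + ⌊2149/39⌋ + ⌊2149/143⌋ − ⌊2149/429⌋ = 1203

1203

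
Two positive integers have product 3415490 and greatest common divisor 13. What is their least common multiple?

Since gcd(a,b)·lcm(a,b) = ab, lcm = 3415490/13 = 262730.

262730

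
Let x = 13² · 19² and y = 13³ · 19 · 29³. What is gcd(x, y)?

3211

min exponent per shared prime: 13² · 19 = 3211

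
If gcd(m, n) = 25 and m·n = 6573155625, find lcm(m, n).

262926225

For any two positive integers, gcd × lcm equals their product. Hence lcm = 6573155625 / 25 = 262926225.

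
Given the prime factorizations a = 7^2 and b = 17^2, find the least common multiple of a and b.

max exponent per prime: 7^2 · 17^2 = 14161

14161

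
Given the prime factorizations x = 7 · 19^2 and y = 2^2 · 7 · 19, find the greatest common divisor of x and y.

min exponent per shared prime: 7 · 19 = 133

133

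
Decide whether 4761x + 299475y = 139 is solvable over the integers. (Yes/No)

By Bézout, 4761x + 299475y = 139 has integer solutions iff gcd(4761, 299475) | 139.
Euclid: 299475 = 62·4761 + 4293; 4761 = 1·4293 + 468; 4293 = 9·468 + 81; 468 = 5·81 + 63; 81 = 1·63 + 18; 63 = 3·18 + 9; 18 = 2·9 + 0. gcd = 9; 139 mod 9 = 4. No.

No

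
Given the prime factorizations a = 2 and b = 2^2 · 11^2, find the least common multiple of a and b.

484

max exponent per prime: 2^2 · 11^2 = 484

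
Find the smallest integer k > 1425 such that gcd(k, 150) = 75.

Multiples of 75 above 1425: 75·20, 75·21, … . Need the cofactor coprime to 150/75 = 2.
Checking s = 20, 21, … the first with gcd(s, 2) = 1 is s = 21, giving 1575.

1575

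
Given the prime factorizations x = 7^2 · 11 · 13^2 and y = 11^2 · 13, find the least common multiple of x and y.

max exponent per prime: 7^2 · 11^2 · 13^2 = 1002001

1002001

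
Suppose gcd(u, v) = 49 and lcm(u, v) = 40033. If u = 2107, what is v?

u·v = gcd·lcm = 49·40033 = 1961617, so v = 1961617/2107 = 931.

931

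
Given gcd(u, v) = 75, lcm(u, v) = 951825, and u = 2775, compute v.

25725

Using uv = gcd(u,v)·lcm(u,v) = 75·951825 = 71386875, we get v = 71386875/2775 = 25725.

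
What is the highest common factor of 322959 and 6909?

Euclid: 322959 = 46·6909 + 5145; 6909 = 1·5145 + 1764; 5145 = 2·1764 + 1617; 1764 = 1·1617 + 147; 1617 = 11·147 + 0. Last nonzero remainder: 147.

147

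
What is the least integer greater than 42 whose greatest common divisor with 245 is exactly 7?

56

245 = 7·35. Any m with gcd(m, 245) = 7 is a multiple of 7, say 7s, with s coprime to 35.
Need s > 42/7, so s ≥ 7. First s ≥ 7 with gcd(s, 35) = 1 is s = 8. Thus m = 7·8 = 56.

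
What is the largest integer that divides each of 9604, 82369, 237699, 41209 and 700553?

49

9604 = 2² · 7⁴; 82369 = 7² · 41²; 237699 = 3² · 7⁴ · 11; 41209 = 7² · 29²; 700553 = 7² · 17 · 29²
gcd takes min exponent of each prime: 7² = 49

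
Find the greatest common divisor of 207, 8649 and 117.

207 = 3² · 23; 8649 = 3² · 31²; 117 = 3² · 13
gcd takes min exponent of each prime: 3² = 9

9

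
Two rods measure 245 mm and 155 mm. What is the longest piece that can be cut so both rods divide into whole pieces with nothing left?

5

245 = 5 · 7²
155 = 5 · 31
Common: 5 = 5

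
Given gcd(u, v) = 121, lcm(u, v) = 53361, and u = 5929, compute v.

1089

u·v = gcd·lcm = 121·53361 = 6456681, so v = 6456681/5929 = 1089.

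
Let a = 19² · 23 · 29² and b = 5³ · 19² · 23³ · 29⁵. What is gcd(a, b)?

6982823

min exponent per shared prime: 19² · 23 · 29² = 6982823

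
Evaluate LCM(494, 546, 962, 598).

494 = 2 · 13 · 19; 546 = 2 · 3 · 7 · 13; 962 = 2 · 13 · 37; 598 = 2 · 13 · 23
lcm takes max exponent of each prime: 2 · 3 · 7 · 13 · 19 · 23 · 37 = 8828274

8828274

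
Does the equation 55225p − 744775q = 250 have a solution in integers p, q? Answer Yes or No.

gcd(55225, 744775): 744775 = 13·55225 + 26850; 55225 = 2·26850 + 1525; 26850 = 17·1525 + 925; 1525 = 1·925 + 600; 925 = 1·600 + 325; 600 = 1·325 + 275; 325 = 1·275 + 50; 275 = 5·50 + 25; 50 = 2·25 + 0 → 25
25 divides 250, so a solution exists.

Yes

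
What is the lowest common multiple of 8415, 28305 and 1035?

7161165

8415 = 3² · 5 · 11 · 17; 28305 = 3² · 5 · 17 · 37; 1035 = 3² · 5 · 23
lcm takes max exponent of each prime: 3² · 5 · 11 · 17 · 23 · 37 = 7161165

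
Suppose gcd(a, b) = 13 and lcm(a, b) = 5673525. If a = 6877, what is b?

10725

a·b = gcd·lcm = 13·5673525 = 73755825, so b = 73755825/6877 = 10725.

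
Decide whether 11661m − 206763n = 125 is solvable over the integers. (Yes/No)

No

gcd(11661, 206763): 206763 = 17·11661 + 8526; 11661 = 1·8526 + 3135; 8526 = 2·3135 + 2256; 3135 = 1·2256 + 879; 2256 = 2·879 + 498; 879 = 1·498 + 381; 498 = 1·381 + 117; 381 = 3·117 + 30; 117 = 3·30 + 27; 30 = 1·27 + 3; 27 = 9·3 + 0 → 3
3 does not divide 125, so a solution does not exist.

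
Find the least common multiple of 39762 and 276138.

609988842

gcd first: 276138 = 6·39762 + 37566; 39762 = 1·37566 + 2196; 37566 = 17·2196 + 234; 2196 = 9·234 + 90; 234 = 2·90 + 54; 90 = 1·54 + 36; 54 = 1·36 + 18; 36 = 2·18 + 0 → gcd = 18
lcm = 39762·276138/gcd = 10979799156/18 = 609988842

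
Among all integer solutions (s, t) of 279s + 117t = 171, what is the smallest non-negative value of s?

9

gcd(279, 117) = 9 (Euclid: 279 = 2·117 + 45; 117 = 2·45 + 27; 45 = 1·27 + 18; 27 = 1·18 + 9; 18 = 2·9 + 0), and 9 | 171.
Extended Euclid: 279·(-5) + 117·(12) = 9. Scale by 19: s₀ = -95.
General solution s = s₀ + 13k; reducing mod 13 gives s = 9 (and t = -20).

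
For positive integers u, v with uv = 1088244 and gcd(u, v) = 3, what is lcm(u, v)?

362748

For any two positive integers, gcd × lcm equals their product. Hence lcm = 1088244 / 3 = 362748.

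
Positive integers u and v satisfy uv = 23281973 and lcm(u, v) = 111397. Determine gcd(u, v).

gcd·lcm = product, so gcd = 23281973/111397 = 209.

209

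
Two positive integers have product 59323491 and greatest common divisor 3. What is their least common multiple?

19774497

For any two positive integers, gcd × lcm equals their product. Hence lcm = 59323491 / 3 = 19774497.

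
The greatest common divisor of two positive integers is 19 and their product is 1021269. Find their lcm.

For any two positive integers, gcd × lcm equals their product. Hence lcm = 1021269 / 19 = 53751.

53751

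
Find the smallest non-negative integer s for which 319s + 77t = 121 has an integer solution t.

Euclid: 319 = 4·77 + 11; 77 = 7·11 + 0 → gcd = 11; 121 = 11·11.
Back-substitution yields 319·(1) + 77·(-4) = 11, so one solution is s = 1·11 = 11, t = -4·11 = -44.
Solutions in s differ by 77/11 = 7; the one in [0, 7) is 11 mod 7 = 4.

4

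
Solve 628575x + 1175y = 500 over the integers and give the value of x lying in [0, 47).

37

gcd(628575, 1175) = 25 (Euclid: 628575 = 534·1175 + 1125; 1175 = 1·1125 + 50; 1125 = 22·50 + 25; 50 = 2·25 + 0), and 25 | 500.
Extended Euclid: 628575·(23) + 1175·(-12304) = 25. Scale by 20: x₀ = 460.
General solution x = x₀ + 47t; reducing mod 47 gives x = 37 (and y = -19793).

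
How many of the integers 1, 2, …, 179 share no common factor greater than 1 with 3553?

144

Prime factors of 3553: 11, 17, 19. Count integers ≤ 179 divisible by none of them.
By inclusion–exclusion: 179 − ⌊179/11⌋ − ⌊179/17⌋ − ⌊179/19⌋ + ⌊179/187⌋ + ⌊179/209⌋ + ⌊179/323⌋ − ⌊179/3553⌋ = 144.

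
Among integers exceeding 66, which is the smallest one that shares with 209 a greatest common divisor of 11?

77

209 = 11·19. Any a with gcd(a, 209) = 11 is a multiple of 11, say 11s, with s coprime to 19.
Need s > 66/11, so s ≥ 7. First s ≥ 7 with gcd(s, 19) = 1 is s = 7. Thus a = 11·7 = 77.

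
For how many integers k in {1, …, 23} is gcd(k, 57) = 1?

15

57 = 3·19. Inclusion–exclusion on these primes:
23 − ⌊23/3⌋ − ⌊23/19⌋ + ⌊23/57⌋ = 15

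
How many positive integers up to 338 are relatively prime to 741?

197

Prime factors of 741: 3, 13, 19. Count integers ≤ 338 divisible by none of them.
By inclusion–exclusion: 338 − ⌊338/3⌋ − ⌊338/13⌋ − ⌊338/19⌋ + ⌊338/39⌋ + ⌊338/57⌋ + ⌊338/247⌋ − ⌊338/741⌋ = 197.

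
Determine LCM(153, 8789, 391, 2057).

20012553

153 = 3² · 17; 8789 = 11 · 17 · 47; 391 = 17 · 23; 2057 = 11² · 17
lcm takes max exponent of each prime: 3² · 11² · 17 · 23 · 47 = 20012553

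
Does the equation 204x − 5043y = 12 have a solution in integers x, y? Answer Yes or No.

Yes

By Bézout, 204x − 5043y = 12 has integer solutions iff gcd(204, 5043) | 12.
Euclid: 5043 = 24·204 + 147; 204 = 1·147 + 57; 147 = 2·57 + 33; 57 = 1·33 + 24; 33 = 1·24 + 9; 24 = 2·9 + 6; 9 = 1·6 + 3; 6 = 2·3 + 0. gcd = 3; 12 mod 3 = 0. Yes.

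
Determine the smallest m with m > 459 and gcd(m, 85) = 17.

476

Multiples of 17 above 459: 17·28, 17·29, … . Need the cofactor coprime to 85/17 = 5.
Checking s = 28, 29, … the first with gcd(s, 5) = 1 is s = 28, giving 476.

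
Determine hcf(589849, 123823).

589849 = 13 · 17² · 157
123823 = 7³ · 19²
Common: 1 = 1

1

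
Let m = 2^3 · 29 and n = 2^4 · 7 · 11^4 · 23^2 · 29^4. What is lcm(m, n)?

max exponent per prime: 2^4 · 7 · 11^4 · 23^2 · 29^4 = 613530880817008

613530880817008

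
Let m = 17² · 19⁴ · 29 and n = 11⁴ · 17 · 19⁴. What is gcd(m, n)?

min exponent per shared prime: 17 · 19⁴ = 2215457

2215457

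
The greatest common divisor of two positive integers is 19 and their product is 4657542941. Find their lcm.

245133839

Since gcd(p,q)·lcm(p,q) = pq, lcm = 4657542941/19 = 245133839.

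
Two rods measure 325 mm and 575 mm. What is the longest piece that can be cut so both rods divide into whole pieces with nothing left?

25

325 = 5² · 13
575 = 5² · 23
Common: 5² = 25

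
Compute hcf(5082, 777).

5082 = 2 · 3 · 7 · 11²
777 = 3 · 7 · 37
Common: 3 · 7 = 21

21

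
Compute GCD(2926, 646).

38

2926 = 2 · 7 · 11 · 19
646 = 2 · 17 · 19
Common: 2 · 19 = 38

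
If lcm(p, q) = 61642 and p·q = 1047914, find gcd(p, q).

From gcd × lcm = pq: gcd = 1047914 / 61642 = 17.

17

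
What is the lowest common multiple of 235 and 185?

8695

235 = 5 · 47; 185 = 5 · 37
max exponents: 5 · 37 · 47 = 8695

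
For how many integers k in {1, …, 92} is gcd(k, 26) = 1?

42

Prime factors of 26: 2, 13. Count integers ≤ 92 divisible by none of them.
By inclusion–exclusion: 92 − ⌊92/2⌋ − ⌊92/13⌋ + ⌊92/26⌋ = 42.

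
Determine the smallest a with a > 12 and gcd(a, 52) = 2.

14

gcd(a, 52) = 2 forces 2 | a; write a = 2s. Then gcd(2s, 2·26) = 2·gcd(s, 26), so need gcd(s, 26) = 1.
2s > 12 gives s ≥ 7. The least s ≥ 7 coprime to 26 is 7, so a = 2·7 = 14.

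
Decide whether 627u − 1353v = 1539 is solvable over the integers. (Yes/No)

gcd(627, 1353): 1353 = 2·627 + 99; 627 = 6·99 + 33; 99 = 3·33 + 0 → 33
33 does not divide 1539, so a solution does not exist.

No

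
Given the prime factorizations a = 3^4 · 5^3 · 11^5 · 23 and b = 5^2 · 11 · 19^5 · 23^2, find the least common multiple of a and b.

max exponent per prime: 3^4 · 5^3 · 11^5 · 19^5 · 23^2 = 2135905993859950125

2135905993859950125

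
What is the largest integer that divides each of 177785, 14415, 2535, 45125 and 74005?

5

gcd(177785, 14415): 177785 = 12·14415 + 4805; 14415 = 3·4805 + 0 → 4805
gcd(4805, 2535): 4805 = 1·2535 + 2270; 2535 = 1·2270 + 265; 2270 = 8·265 + 150; 265 = 1·150 + 115; 150 = 1·115 + 35; 115 = 3·35 + 10; 35 = 3·10 + 5; 10 = 2·5 + 0 → 5
gcd(5, 45125): 45125 = 9025·5 + 0 → 5
gcd(5, 74005): 74005 = 14801·5 + 0 → 5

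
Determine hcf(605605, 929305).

605605 = 5 · 7 · 11³ · 13
929305 = 5 · 13 · 17 · 29²
Common: 5 · 13 = 65

65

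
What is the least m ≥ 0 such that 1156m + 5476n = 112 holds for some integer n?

218

Reduce mod 5476: 1156m ≡ 112 (mod 5476). With g = gcd(1156, 5476) = 4 dividing 112, divide through: 289m ≡ 28 (mod 1369).
Since gcd(289, 1369) = 1, m ≡ 28·(289)⁻¹ ≡ 218 (mod 1369). Smallest non-negative: 218.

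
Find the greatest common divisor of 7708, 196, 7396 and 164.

4

gcd(7708, 196): 7708 = 39·196 + 64; 196 = 3·64 + 4; 64 = 16·4 + 0 → 4
gcd(4, 7396): 7396 = 1849·4 + 0 → 4
gcd(4, 164): 164 = 41·4 + 0 → 4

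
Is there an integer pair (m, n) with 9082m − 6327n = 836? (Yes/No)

Yes

gcd(9082, 6327): 9082 = 1·6327 + 2755; 6327 = 2·2755 + 817; 2755 = 3·817 + 304; 817 = 2·304 + 209; 304 = 1·209 + 95; 209 = 2·95 + 19; 95 = 5·19 + 0 → 19
19 divides 836, so a solution exists.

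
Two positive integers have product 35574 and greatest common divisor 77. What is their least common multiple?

For any two positive integers, gcd × lcm equals their product. Hence lcm = 35574 / 77 = 462.

462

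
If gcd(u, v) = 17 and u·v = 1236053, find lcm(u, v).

gcd·lcm = product, so lcm = 1236053/17 = 72709.

72709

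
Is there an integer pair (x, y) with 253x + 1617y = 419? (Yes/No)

No

gcd(253, 1617): 1617 = 6·253 + 99; 253 = 2·99 + 55; 99 = 1·55 + 44; 55 = 1·44 + 11; 44 = 4·11 + 0 → 11
11 does not divide 419, so a solution does not exist.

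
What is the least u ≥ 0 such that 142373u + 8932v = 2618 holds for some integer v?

Euclid: 142373 = 15·8932 + 8393; 8932 = 1·8393 + 539; 8393 = 15·539 + 308; 539 = 1·308 + 231; 308 = 1·231 + 77; 231 = 3·77 + 0 → gcd = 77; 2618 = 77·34.
Back-substitution yields 142373·(33) + 8932·(-526) = 77, so one solution is u = 33·34 = 1122, v = -526·34 = -17884.
Solutions in u differ by 8932/77 = 116; the one in [0, 116) is 1122 mod 116 = 78.

78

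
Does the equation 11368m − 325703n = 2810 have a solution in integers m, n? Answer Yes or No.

No

gcd(11368, 325703): 325703 = 28·11368 + 7399; 11368 = 1·7399 + 3969; 7399 = 1·3969 + 3430; 3969 = 1·3430 + 539; 3430 = 6·539 + 196; 539 = 2·196 + 147; 196 = 1·147 + 49; 147 = 3·49 + 0 → 49
49 does not divide 2810, so a solution does not exist.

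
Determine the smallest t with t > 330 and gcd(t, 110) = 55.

110 = 55·2. Any t with gcd(t, 110) = 55 is a multiple of 55, say 55s, with s coprime to 2.
Need s > 330/55, so s ≥ 7. First s ≥ 7 with gcd(s, 2) = 1 is s = 7. Thus t = 55·7 = 385.

385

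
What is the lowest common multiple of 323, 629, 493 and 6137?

6585001

lcm(323, 629) = 323·629/gcd = 203167/17 = 11951
lcm(11951, 493) = 11951·493/gcd = 5891843/17 = 346579
lcm(346579, 6137) = 346579·6137/gcd = 2126955323/323 = 6585001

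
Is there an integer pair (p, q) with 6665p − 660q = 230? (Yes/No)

By Bézout, 6665p − 660q = 230 has integer solutions iff gcd(6665, 660) | 230.
Euclid: 6665 = 10·660 + 65; 660 = 10·65 + 10; 65 = 6·10 + 5; 10 = 2·5 + 0. gcd = 5; 230 mod 5 = 0. Yes.

Yes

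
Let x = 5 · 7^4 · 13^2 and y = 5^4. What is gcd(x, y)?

5

min exponent per shared prime: 5 = 5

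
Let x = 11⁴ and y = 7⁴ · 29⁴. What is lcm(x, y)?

max exponent per prime: 7⁴ · 11⁴ · 29⁴ = 24863077991521

24863077991521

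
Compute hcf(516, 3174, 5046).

6

gcd(516, 3174): 3174 = 6·516 + 78; 516 = 6·78 + 48; 78 = 1·48 + 30; 48 = 1·30 + 18; 30 = 1·18 + 12; 18 = 1·12 + 6; 12 = 2·6 + 0 → 6
gcd(6, 5046): 5046 = 841·6 + 0 → 6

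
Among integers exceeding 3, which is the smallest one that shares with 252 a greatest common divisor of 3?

gcd(k, 252) = 3 forces 3 | k; write k = 3s. Then gcd(3s, 3·84) = 3·gcd(s, 84), so need gcd(s, 84) = 1.
3s > 3 gives s ≥ 2. The least s ≥ 2 coprime to 84 is 5, so k = 3·5 = 15.

15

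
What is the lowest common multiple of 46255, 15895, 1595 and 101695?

46255 = 5 · 11 · 29²; 15895 = 5 · 11 · 17²; 1595 = 5 · 11 · 29; 101695 = 5 · 11 · 43²
lcm takes max exponent of each prime: 5 · 11 · 17² · 29² · 43² = 24716868055

24716868055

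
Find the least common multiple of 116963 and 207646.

gcd first: 207646 = 1·116963 + 90683; 116963 = 1·90683 + 26280; 90683 = 3·26280 + 11843; 26280 = 2·11843 + 2594; 11843 = 4·2594 + 1467; 2594 = 1·1467 + 1127; 1467 = 1·1127 + 340; 1127 = 3·340 + 107; 340 = 3·107 + 19; 107 = 5·19 + 12; 19 = 1·12 + 7; 12 = 1·7 + 5; 7 = 1·5 + 2; 5 = 2·2 + 1; 2 = 2·1 + 0 → gcd = 1
lcm = 116963·207646/gcd = 24286899098/1 = 24286899098

24286899098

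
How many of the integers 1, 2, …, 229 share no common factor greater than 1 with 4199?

188

Prime factors of 4199: 13, 17, 19. Count integers ≤ 229 divisible by none of them.
By inclusion–exclusion: 229 − ⌊229/13⌋ − ⌊229/17⌋ − ⌊229/19⌋ + ⌊229/221⌋ + ⌊229/247⌋ + ⌊229/323⌋ − ⌊229/4199⌋ = 188.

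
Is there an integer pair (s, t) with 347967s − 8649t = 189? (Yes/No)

Yes

By Bézout, 347967s − 8649t = 189 has integer solutions iff gcd(347967, 8649) | 189.
Euclid: 347967 = 40·8649 + 2007; 8649 = 4·2007 + 621; 2007 = 3·621 + 144; 621 = 4·144 + 45; 144 = 3·45 + 9; 45 = 5·9 + 0. gcd = 9; 189 mod 9 = 0. Yes.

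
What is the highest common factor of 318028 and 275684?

318028 = 2² · 43³
275684 = 2² · 41³
Common: 2² = 4

4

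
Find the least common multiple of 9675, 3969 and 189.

lcm(9675, 3969) = 9675·3969/gcd = 38400075/9 = 4266675
lcm(4266675, 189) = 4266675·189/gcd = 806401575/189 = 4266675

4266675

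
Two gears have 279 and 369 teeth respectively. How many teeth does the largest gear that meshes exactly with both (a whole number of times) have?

9

279 = 3² · 31
369 = 3² · 41
Common: 3² = 9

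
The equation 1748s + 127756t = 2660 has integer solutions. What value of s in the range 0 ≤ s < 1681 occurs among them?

1244

Reduce mod 127756: 1748s ≡ 2660 (mod 127756). With g = gcd(1748, 127756) = 76 dividing 2660, divide through: 23s ≡ 35 (mod 1681).
Since gcd(23, 1681) = 1, s ≡ 35·(23)⁻¹ ≡ 1244 (mod 1681). Smallest non-negative: 1244.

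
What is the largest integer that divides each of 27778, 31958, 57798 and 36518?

gcd(27778, 31958): 31958 = 1·27778 + 4180; 27778 = 6·4180 + 2698; 4180 = 1·2698 + 1482; 2698 = 1·1482 + 1216; 1482 = 1·1216 + 266; 1216 = 4·266 + 152; 266 = 1·152 + 114; 152 = 1·114 + 38; 114 = 3·38 + 0 → 38
gcd(38, 57798): 57798 = 1521·38 + 0 → 38
gcd(38, 36518): 36518 = 961·38 + 0 → 38

38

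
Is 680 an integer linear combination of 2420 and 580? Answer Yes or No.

gcd(2420, 580): 2420 = 4·580 + 100; 580 = 5·100 + 80; 100 = 1·80 + 20; 80 = 4·20 + 0 → 20
20 divides 680, so a solution exists.

Yes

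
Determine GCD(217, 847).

217 = 7 · 31
847 = 7 · 11²
Common: 7 = 7

7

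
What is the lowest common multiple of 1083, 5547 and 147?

98120883

1083 = 3 · 19²; 5547 = 3 · 43²; 147 = 3 · 7²
lcm takes max exponent of each prime: 3 · 7² · 19² · 43² = 98120883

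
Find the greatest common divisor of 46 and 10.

46 = 2 · 23
10 = 2 · 5
Common: 2 = 2

2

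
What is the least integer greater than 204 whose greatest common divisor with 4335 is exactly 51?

4335 = 51·85. Any x with gcd(x, 4335) = 51 is a multiple of 51, say 51s, with s coprime to 85.
Need s > 204/51, so s ≥ 5. First s ≥ 5 with gcd(s, 85) = 1 is s = 6. Thus x = 51·6 = 306.

306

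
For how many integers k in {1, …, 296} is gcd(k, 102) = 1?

93

Prime factors of 102: 2, 3, 17. Count integers ≤ 296 divisible by none of them.
By inclusion–exclusion: 296 − ⌊296/2⌋ − ⌊296/3⌋ − ⌊296/17⌋ + ⌊296/6⌋ + ⌊296/34⌋ + ⌊296/51⌋ − ⌊296/102⌋ = 93.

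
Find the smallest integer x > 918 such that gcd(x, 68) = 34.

986

Multiples of 34 above 918: 34·28, 34·29, … . Need the cofactor coprime to 68/34 = 2.
Checking s = 28, 29, … the first with gcd(s, 2) = 1 is s = 29, giving 986.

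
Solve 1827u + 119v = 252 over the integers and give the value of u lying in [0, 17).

6

Reduce mod 119: 1827u ≡ 252 (mod 119). With g = gcd(1827, 119) = 7 dividing 252, divide through: 261u ≡ 36 (mod 17).
Since gcd(261, 17) = 1, u ≡ 36·(261)⁻¹ ≡ 6 (mod 17). Smallest non-negative: 6.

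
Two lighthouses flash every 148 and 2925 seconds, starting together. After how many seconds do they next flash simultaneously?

gcd first: 2925 = 19·148 + 113; 148 = 1·113 + 35; 113 = 3·35 + 8; 35 = 4·8 + 3; 8 = 2·3 + 2; 3 = 1·2 + 1; 2 = 2·1 + 0 → gcd = 1
lcm = 148·2925/gcd = 432900/1 = 432900

432900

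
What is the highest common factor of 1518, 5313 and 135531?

1518 = 2 · 3 · 11 · 23; 5313 = 3 · 7 · 11 · 23; 135531 = 3² · 11 · 37²
gcd takes min exponent of each prime: 3 · 11 = 33

33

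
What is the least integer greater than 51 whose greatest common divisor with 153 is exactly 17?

68

153 = 17·9. Any a with gcd(a, 153) = 17 is a multiple of 17, say 17s, with s coprime to 9.
Need s > 51/17, so s ≥ 4. First s ≥ 4 with gcd(s, 9) = 1 is s = 4. Thus a = 17·4 = 68.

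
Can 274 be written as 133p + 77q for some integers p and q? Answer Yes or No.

No

By Bézout, 133p + 77q = 274 has integer solutions iff gcd(133, 77) | 274.
Euclid: 133 = 1·77 + 56; 77 = 1·56 + 21; 56 = 2·21 + 14; 21 = 1·14 + 7; 14 = 2·7 + 0. gcd = 7; 274 mod 7 = 1. No.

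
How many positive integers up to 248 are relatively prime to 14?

14 = 2·7. Inclusion–exclusion on these primes:
248 − ⌊248/2⌋ − ⌊248/7⌋ + ⌊248/14⌋ = 106

106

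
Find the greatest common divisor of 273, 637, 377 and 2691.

gcd(273, 637): 637 = 2·273 + 91; 273 = 3·91 + 0 → 91
gcd(91, 377): 377 = 4·91 + 13; 91 = 7·13 + 0 → 13
gcd(13, 2691): 2691 = 207·13 + 0 → 13

13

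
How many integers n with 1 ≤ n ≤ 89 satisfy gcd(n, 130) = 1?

34

Prime factors of 130: 2, 5, 13. Count integers ≤ 89 divisible by none of them.
By inclusion–exclusion: 89 − ⌊89/2⌋ − ⌊89/5⌋ − ⌊89/13⌋ + ⌊89/10⌋ + ⌊89/26⌋ + ⌊89/65⌋ − ⌊89/130⌋ = 34.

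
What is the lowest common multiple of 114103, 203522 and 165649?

114103 = 11² · 23 · 41; 203522 = 2 · 11² · 29²; 165649 = 11² · 37²
lcm takes max exponent of each prime: 2 · 11² · 23 · 29² · 37² · 41 = 262740185774

262740185774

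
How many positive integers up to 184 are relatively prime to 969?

110

969 = 3·17·19. Inclusion–exclusion on these primes:
184 − ⌊184/3⌋ − ⌊184/17⌋ − ⌊184/19⌋ + ⌊184/51⌋ + ⌊184/57⌋ + ⌊184/323⌋ − ⌊184/969⌋ = 110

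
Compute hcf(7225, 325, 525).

gcd(7225, 325): 7225 = 22·325 + 75; 325 = 4·75 + 25; 75 = 3·25 + 0 → 25
gcd(25, 525): 525 = 21·25 + 0 → 25

25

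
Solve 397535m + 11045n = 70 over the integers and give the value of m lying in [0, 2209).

Reduce mod 11045: 397535m ≡ 70 (mod 11045). With g = gcd(397535, 11045) = 5 dividing 70, divide through: 79507m ≡ 14 (mod 2209).
Since gcd(79507, 2209) = 1, m ≡ 14·(79507)⁻¹ ≡ 389 (mod 2209). Smallest non-negative: 389.

389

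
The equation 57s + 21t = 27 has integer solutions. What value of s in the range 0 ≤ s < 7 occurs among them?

6

gcd(57, 21) = 3 (Euclid: 57 = 2·21 + 15; 21 = 1·15 + 6; 15 = 2·6 + 3; 6 = 2·3 + 0), and 3 | 27.
Extended Euclid: 57·(3) + 21·(-8) = 3. Scale by 9: s₀ = 27.
General solution s = s₀ + 7k; reducing mod 7 gives s = 6 (and t = -15).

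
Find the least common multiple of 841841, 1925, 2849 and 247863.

841841 = 7 · 11 · 13 · 29²; 1925 = 5² · 7 · 11; 2849 = 7 · 11 · 37; 247863 = 3 · 7 · 11 · 29 · 37
lcm takes max exponent of each prime: 3 · 5² · 7 · 11 · 13 · 29² · 37 = 2336108775

2336108775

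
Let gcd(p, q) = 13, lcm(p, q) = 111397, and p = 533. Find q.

p·q = gcd·lcm = 13·111397 = 1448161, so q = 1448161/533 = 2717.

2717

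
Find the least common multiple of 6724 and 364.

gcd first: 6724 = 18·364 + 172; 364 = 2·172 + 20; 172 = 8·20 + 12; 20 = 1·12 + 8; 12 = 1·8 + 4; 8 = 2·4 + 0 → gcd = 4
lcm = 6724·364/gcd = 2447536/4 = 611884

611884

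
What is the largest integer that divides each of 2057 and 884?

2057 = 11² · 17
884 = 2² · 13 · 17
Common: 17 = 17

17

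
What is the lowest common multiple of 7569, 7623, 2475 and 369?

lcm(7569, 7623) = 7569·7623/gcd = 57698487/9 = 6410943
lcm(6410943, 2475) = 6410943·2475/gcd = 15867083925/99 = 160273575
lcm(160273575, 369) = 160273575·369/gcd = 59140949175/9 = 6571216575

6571216575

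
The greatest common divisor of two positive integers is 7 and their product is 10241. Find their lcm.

For any two positive integers, gcd × lcm equals their product. Hence lcm = 10241 / 7 = 1463.

1463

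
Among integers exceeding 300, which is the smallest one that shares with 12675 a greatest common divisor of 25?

Multiples of 25 above 300: 25·13, 25·14, … . Need the cofactor coprime to 12675/25 = 507.
Checking s = 13, 14, … the first with gcd(s, 507) = 1 is s = 14, giving 350.

350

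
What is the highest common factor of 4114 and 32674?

4114 = 2 · 11² · 17
32674 = 2 · 17 · 31²
Common: 2 · 17 = 34

34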